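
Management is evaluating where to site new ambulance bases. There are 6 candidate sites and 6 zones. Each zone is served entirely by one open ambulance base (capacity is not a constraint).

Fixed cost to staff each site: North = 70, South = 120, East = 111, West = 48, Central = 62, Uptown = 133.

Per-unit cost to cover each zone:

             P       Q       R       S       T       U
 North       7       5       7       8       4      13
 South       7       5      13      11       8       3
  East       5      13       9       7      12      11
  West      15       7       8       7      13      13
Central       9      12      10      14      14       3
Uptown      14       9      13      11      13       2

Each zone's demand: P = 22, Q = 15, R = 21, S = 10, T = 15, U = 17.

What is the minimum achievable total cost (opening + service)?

For any fixed open set, each zone goes to its cheapest open site; total = fixed + service.
{North, Central}: P→North 7·22=154, Q→North 5·15=75, R→North 7·21=147, S→North 8·10=80, T→North 4·15=60, U→Central 3·17=51. Service 567; fixed 132; total 699.
{North, West, Central}: service 557 + fixed 180 = 737
{North, Uptown}: service 550 + fixed 203 = 753
{North, South, East, West, Central, Uptown}: service 496 + fixed 544 = 1040
No other subset beats 699.

Minimum total cost: 699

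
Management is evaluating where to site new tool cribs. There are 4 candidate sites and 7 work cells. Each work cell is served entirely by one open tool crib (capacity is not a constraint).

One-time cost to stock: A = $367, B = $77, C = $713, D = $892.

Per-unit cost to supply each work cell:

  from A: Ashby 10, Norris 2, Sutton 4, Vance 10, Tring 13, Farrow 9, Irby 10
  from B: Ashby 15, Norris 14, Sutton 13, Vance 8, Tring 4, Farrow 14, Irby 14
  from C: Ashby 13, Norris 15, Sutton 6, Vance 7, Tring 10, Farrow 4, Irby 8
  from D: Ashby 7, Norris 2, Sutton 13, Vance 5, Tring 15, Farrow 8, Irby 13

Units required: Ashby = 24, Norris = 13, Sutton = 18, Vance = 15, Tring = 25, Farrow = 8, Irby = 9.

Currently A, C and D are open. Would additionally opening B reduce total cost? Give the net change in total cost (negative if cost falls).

Yes — net change −73 (cost falls by 73).

Current service cost with {A, C, D}: 695.
Adding B: each work cell re-picks its cheapest; new service cost 545, saving 150.
Extra fixed cost: 77. Net change = 77 − 150 = -73.
(Totals: 2667 → 2594.)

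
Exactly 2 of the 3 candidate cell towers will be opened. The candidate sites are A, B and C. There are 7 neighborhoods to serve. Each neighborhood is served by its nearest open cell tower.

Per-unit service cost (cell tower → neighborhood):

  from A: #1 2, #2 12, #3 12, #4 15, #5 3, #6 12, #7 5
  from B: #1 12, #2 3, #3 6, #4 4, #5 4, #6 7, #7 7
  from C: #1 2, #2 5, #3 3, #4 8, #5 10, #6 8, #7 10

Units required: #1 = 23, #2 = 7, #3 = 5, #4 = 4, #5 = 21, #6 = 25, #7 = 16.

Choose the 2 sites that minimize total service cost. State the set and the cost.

Choose A and B; total service cost 431.

With exactly 2 open, each neighborhood uses its cheapest among the chosen.
{A, B}: #1→A 2·23=46, #2→B 3·7=21, #3→B 6·5=30, #4→B 4·4=16, #5→A 3·21=63, #6→B 7·25=175, #7→A 5·16=80. Service cost 431.
{B, C}: service cost 469
{A, C}: service cost 471
Among all 3 size-2 choices, {A, B} is lowest.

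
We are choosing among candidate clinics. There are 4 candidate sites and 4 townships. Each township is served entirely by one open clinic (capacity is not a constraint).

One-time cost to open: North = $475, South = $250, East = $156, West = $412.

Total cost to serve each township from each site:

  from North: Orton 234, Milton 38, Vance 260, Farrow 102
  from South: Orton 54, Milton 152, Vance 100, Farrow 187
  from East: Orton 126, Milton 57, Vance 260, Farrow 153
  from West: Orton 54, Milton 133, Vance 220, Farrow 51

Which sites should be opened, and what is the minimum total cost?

For any fixed open set, each township goes to its cheapest open site; total = fixed + service.
{South}: Orton→South 54, Milton→South 152, Vance→South 100, Farrow→South 187. Service 493; fixed 250; total 743.
{East}: service 596 + fixed 156 = 752
{South, East}: service 364 + fixed 406 = 770
{North, South, East, West}: service 243 + fixed 1293 = 1536
No other subset beats 743.

Open South only; minimum total cost 743.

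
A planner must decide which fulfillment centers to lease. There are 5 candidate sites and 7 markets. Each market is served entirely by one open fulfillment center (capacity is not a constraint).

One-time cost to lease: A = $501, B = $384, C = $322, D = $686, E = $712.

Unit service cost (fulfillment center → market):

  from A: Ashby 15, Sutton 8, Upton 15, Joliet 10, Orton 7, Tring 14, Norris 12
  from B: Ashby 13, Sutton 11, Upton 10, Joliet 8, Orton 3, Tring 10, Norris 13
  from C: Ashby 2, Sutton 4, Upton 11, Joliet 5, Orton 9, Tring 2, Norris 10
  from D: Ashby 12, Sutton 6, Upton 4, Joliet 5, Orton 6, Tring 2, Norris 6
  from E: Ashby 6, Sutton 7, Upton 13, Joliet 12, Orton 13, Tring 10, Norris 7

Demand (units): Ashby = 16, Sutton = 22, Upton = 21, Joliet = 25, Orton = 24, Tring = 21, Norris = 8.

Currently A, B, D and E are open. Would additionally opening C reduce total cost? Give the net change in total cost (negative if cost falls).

No — net change +214 (cost rises by 214).

Current service cost with {A, B, D, E}: 599.
Adding C: each market re-picks its cheapest; new service cost 491, saving 108.
Extra fixed cost: 322. Net change = 322 − 108 = 214.
(Totals: 2882 → 3096.)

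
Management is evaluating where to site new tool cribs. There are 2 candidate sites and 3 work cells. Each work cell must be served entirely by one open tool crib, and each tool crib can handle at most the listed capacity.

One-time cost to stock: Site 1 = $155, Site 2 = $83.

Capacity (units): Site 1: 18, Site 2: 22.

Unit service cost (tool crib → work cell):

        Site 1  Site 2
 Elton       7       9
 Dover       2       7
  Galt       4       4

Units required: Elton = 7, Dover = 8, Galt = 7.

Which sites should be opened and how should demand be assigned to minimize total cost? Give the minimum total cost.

Minimum total cost: 230

Open {Site 2}: Elton→Site 2 9·7=63, Dover→Site 2 7·8=56, Galt→Site 2 4·7=28.
Loads: Site 2 carries 22/22. Service 147; fixed 83; total 230.
Next best feasible plan costs 331.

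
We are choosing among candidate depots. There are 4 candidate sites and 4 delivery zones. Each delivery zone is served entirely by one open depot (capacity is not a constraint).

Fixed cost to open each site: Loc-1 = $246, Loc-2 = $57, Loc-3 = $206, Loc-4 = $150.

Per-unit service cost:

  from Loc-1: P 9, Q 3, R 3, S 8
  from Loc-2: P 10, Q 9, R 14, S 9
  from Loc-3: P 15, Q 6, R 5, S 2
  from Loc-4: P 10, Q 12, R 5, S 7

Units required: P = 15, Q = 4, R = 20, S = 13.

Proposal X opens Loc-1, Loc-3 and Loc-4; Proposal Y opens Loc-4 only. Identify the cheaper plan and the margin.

Proposal X: {Loc-1, Loc-3, Loc-4}: P→Loc-1 9·15=135, Q→Loc-1 3·4=12, R→Loc-1 3·20=60, S→Loc-3 2·13=26. Service 233; fixed 602; total 835.
Proposal Y: {Loc-4}: P→Loc-4 10·15=150, Q→Loc-4 12·4=48, R→Loc-4 5·20=100, S→Loc-4 7·13=91. Service 389; fixed 150; total 539.
Difference: |835 − 539| = 296.

Proposal Y is cheaper by 296.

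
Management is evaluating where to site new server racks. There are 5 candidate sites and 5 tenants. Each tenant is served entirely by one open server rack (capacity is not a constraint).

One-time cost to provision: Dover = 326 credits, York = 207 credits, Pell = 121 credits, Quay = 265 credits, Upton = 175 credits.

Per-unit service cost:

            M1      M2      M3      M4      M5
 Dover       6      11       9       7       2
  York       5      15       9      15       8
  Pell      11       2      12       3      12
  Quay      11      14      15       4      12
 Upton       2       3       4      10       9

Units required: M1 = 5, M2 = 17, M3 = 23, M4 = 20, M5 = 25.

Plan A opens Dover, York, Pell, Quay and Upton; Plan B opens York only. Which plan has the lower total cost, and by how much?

Plan B is cheaper by 146.

Plan A: {Dover, York, Pell, Quay, Upton}: M1→Upton 2·5=10, M2→Pell 2·17=34, M3→Upton 4·23=92, M4→Pell 3·20=60, M5→Dover 2·25=50. Service 246; fixed 1094; total 1340.
Plan B: {York}: M1→York 5·5=25, M2→York 15·17=255, M3→York 9·23=207, M4→York 15·20=300, M5→York 8·25=200. Service 987; fixed 207; total 1194.
Difference: |1340 − 1194| = 146.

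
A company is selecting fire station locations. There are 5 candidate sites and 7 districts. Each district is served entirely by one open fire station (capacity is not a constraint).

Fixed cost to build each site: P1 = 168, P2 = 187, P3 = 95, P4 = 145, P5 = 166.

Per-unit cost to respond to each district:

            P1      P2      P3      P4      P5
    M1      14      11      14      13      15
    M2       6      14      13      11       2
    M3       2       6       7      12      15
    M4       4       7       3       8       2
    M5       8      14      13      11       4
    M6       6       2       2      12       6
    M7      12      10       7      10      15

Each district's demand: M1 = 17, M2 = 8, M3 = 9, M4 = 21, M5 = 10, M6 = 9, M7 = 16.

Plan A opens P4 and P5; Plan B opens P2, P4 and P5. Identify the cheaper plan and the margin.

Plan A: {P4, P5}: M1→P4 13·17=221, M2→P5 2·8=16, M3→P4 12·9=108, M4→P5 2·21=42, M5→P5 4·10=40, M6→P5 6·9=54, M7→P4 10·16=160. Service 641; fixed 311; total 952.
Plan B: {P2, P4, P5}: M1→P2 11·17=187, M2→P5 2·8=16, M3→P2 6·9=54, M4→P5 2·21=42, M5→P5 4·10=40, M6→P2 2·9=18, M7→P2 10·16=160. Service 517; fixed 498; total 1015.
Difference: |952 − 1015| = 63.

Plan A is cheaper by 63.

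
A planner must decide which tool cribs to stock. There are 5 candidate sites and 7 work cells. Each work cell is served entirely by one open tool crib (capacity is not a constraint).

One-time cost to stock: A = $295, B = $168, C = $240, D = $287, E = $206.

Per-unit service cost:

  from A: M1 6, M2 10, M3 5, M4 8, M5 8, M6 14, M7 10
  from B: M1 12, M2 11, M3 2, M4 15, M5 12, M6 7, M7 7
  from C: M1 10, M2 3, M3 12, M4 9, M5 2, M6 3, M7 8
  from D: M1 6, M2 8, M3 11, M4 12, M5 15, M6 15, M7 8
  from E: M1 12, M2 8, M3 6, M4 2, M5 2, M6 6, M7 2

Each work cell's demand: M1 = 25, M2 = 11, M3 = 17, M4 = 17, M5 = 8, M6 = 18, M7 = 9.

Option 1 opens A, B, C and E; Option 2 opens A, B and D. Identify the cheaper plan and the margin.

Option 1: {A, B, C, E}: M1→A 6·25=150, M2→C 3·11=33, M3→B 2·17=34, M4→E 2·17=34, M5→C 2·8=16, M6→C 3·18=54, M7→E 2·9=18. Service 339; fixed 909; total 1248.
Option 2: {A, B, D}: M1→A 6·25=150, M2→D 8·11=88, M3→B 2·17=34, M4→A 8·17=136, M5→A 8·8=64, M6→B 7·18=126, M7→B 7·9=63. Service 661; fixed 750; total 1411.
Difference: |1248 − 1411| = 163.

Option 1 is cheaper by 163.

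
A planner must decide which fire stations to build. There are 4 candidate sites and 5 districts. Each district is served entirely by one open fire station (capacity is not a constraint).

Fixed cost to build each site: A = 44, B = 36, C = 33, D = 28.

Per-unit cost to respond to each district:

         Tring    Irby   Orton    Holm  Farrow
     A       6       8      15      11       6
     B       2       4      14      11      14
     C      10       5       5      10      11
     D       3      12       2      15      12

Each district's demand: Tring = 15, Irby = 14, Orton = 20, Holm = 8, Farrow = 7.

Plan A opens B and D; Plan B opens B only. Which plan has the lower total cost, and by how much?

Plan A is cheaper by 226.

Plan A: {B, D}: Tring→B 2·15=30, Irby→B 4·14=56, Orton→D 2·20=40, Holm→B 11·8=88, Farrow→D 12·7=84. Service 298; fixed 64; total 362.
Plan B: {B}: Tring→B 2·15=30, Irby→B 4·14=56, Orton→B 14·20=280, Holm→B 11·8=88, Farrow→B 14·7=98. Service 552; fixed 36; total 588.
Difference: |362 − 588| = 226.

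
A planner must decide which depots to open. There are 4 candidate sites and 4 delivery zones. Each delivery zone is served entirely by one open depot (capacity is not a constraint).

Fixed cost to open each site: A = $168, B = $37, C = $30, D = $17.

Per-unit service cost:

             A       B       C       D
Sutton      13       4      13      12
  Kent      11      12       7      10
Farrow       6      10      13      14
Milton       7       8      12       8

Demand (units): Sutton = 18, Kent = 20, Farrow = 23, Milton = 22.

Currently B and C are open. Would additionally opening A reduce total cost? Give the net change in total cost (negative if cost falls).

Current service cost with {B, C}: 618.
Adding A: each delivery zone re-picks its cheapest; new service cost 504, saving 114.
Extra fixed cost: 168. Net change = 168 − 114 = 54.
(Totals: 685 → 739.)

No — net change +54 (cost rises by 54).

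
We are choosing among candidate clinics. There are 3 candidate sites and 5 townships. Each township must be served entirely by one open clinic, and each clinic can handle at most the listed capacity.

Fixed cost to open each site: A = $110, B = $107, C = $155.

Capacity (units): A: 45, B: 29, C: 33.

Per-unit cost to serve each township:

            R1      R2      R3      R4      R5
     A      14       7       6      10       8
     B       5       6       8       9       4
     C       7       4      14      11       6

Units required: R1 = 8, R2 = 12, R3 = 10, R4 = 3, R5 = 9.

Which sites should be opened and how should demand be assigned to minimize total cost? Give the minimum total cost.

Minimum total cost: 455

Open {A, B}: R1→B 5·8=40, R2→B 6·12=72, R3→A 6·10=60, R4→A 10·3=30, R5→B 4·9=36.
Loads: A carries 13/45, B carries 29/29. Service 238; fixed 217; total 455.
Next best feasible plan costs 464.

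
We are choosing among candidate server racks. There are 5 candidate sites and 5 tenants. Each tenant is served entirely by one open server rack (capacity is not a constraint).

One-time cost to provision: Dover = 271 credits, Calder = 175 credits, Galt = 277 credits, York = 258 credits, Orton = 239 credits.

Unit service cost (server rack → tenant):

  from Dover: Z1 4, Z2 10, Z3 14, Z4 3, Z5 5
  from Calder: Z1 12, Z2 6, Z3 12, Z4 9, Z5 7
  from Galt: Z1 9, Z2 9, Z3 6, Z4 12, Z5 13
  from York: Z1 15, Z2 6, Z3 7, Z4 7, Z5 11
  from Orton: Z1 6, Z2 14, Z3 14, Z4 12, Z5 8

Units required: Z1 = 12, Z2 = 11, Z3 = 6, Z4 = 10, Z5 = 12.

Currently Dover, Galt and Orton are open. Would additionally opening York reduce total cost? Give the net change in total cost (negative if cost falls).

No — net change +225 (cost rises by 225).

Current service cost with {Dover, Galt, Orton}: 273.
Adding York: each tenant re-picks its cheapest; new service cost 240, saving 33.
Extra fixed cost: 258. Net change = 258 − 33 = 225.
(Totals: 1060 → 1285.)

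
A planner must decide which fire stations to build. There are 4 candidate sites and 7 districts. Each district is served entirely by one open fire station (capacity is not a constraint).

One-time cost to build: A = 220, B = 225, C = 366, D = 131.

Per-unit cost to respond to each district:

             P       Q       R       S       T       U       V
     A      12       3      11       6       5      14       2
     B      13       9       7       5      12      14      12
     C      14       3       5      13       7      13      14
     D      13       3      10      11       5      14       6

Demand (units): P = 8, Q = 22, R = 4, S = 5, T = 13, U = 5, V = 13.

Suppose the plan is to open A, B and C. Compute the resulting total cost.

Each district is assigned to its cheapest site among the open ones.
{A, B, C}: P→A 12·8=96, Q→A 3·22=66, R→C 5·4=20, S→B 5·5=25, T→A 5·13=65, U→C 13·5=65, V→A 2·13=26. Service 363; fixed 811; total 1174.

Total cost: 1174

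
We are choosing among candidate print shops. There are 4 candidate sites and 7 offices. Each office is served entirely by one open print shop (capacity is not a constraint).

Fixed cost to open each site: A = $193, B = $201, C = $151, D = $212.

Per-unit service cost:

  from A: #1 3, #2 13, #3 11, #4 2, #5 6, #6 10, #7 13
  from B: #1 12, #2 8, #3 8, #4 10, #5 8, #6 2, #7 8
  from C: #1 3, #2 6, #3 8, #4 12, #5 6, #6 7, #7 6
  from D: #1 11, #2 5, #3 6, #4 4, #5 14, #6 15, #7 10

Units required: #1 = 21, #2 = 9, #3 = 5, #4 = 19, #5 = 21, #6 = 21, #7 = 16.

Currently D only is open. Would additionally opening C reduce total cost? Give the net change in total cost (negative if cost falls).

Yes — net change −417 (cost falls by 417).

Current service cost with {D}: 1151.
Adding C: each office re-picks its cheapest; new service cost 583, saving 568.
Extra fixed cost: 151. Net change = 151 − 568 = -417.
(Totals: 1363 → 946.)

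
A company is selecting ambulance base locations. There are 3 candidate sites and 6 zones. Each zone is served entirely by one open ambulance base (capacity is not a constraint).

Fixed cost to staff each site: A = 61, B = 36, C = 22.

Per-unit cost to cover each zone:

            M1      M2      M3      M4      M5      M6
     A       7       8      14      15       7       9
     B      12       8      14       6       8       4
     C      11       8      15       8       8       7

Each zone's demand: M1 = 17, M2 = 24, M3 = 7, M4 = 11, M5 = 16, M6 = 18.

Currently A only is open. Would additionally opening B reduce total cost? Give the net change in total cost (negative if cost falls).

Yes — net change −153 (cost falls by 153).

Current service cost with {A}: 848.
Adding B: each zone re-picks its cheapest; new service cost 659, saving 189.
Extra fixed cost: 36. Net change = 36 − 189 = -153.
(Totals: 909 → 756.)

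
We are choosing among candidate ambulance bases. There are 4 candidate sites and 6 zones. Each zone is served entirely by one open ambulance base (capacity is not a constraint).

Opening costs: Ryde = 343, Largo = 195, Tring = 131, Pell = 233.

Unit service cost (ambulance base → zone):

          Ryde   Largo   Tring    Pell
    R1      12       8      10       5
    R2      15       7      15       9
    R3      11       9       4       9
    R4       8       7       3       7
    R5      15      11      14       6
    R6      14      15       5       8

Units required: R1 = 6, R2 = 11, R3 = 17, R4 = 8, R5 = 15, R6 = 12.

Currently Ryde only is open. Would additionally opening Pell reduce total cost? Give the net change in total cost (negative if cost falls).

Yes — net change −124 (cost falls by 124).

Current service cost with {Ryde}: 881.
Adding Pell: each zone re-picks its cheapest; new service cost 524, saving 357.
Extra fixed cost: 233. Net change = 233 − 357 = -124.
(Totals: 1224 → 1100.)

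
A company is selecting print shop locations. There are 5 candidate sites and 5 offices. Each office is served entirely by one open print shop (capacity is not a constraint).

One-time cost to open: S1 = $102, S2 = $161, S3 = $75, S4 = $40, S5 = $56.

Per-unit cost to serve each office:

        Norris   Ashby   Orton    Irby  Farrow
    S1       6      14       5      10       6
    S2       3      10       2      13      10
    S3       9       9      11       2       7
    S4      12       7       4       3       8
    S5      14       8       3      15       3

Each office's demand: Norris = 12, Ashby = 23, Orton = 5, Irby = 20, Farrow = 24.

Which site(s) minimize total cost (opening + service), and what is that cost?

For any fixed open set, each office goes to its cheapest open site; total = fixed + service.
{S4, S5}: Norris→S4 12·12=144, Ashby→S4 7·23=161, Orton→S5 3·5=15, Irby→S4 3·20=60, Farrow→S5 3·24=72. Service 452; fixed 96; total 548.
{S3, S5}: service 419 + fixed 131 = 550
{S3, S4, S5}: Norris→S3 9·12=108, Ashby→S4 7·23=161, Orton→S5 3·5=15, Irby→S3 2·20=40, Farrow→S5 3·24=72. Service 396; fixed 171; total 567.
{S1, S2, S3, S4, S5}: service 319 + fixed 434 = 753
No other subset beats 548.

Open S4 and S5; minimum total cost 548.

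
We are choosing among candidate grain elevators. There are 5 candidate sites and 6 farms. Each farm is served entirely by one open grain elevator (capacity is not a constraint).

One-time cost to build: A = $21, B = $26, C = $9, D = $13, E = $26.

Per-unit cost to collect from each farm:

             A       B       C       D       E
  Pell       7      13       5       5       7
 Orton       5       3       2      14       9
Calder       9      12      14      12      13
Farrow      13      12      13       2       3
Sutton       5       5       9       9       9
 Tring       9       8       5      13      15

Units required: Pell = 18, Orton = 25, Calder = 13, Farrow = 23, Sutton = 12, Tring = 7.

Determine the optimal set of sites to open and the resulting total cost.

Open A, C and D; minimum total cost 441.

For any fixed open set, each farm goes to its cheapest open site; total = fixed + service.
{A, C, D}: Pell→C 5·18=90, Orton→C 2·25=50, Calder→A 9·13=117, Farrow→D 2·23=46, Sutton→A 5·12=60, Tring→C 5·7=35. Service 398; fixed 43; total 441.
{A, B, C, D}: Pell→C 5·18=90, Orton→C 2·25=50, Calder→A 9·13=117, Farrow→D 2·23=46, Sutton→A 5·12=60, Tring→C 5·7=35. Service 398; fixed 69; total 467.
{A, C, D, E}: Pell→C 5·18=90, Orton→C 2·25=50, Calder→A 9·13=117, Farrow→D 2·23=46, Sutton→A 5·12=60, Tring→C 5·7=35. Service 398; fixed 69; total 467.
{A, B, C, D, E}: Pell→C 5·18=90, Orton→C 2·25=50, Calder→A 9·13=117, Farrow→D 2·23=46, Sutton→A 5·12=60, Tring→C 5·7=35. Service 398; fixed 95; total 493.
No other subset beats 441.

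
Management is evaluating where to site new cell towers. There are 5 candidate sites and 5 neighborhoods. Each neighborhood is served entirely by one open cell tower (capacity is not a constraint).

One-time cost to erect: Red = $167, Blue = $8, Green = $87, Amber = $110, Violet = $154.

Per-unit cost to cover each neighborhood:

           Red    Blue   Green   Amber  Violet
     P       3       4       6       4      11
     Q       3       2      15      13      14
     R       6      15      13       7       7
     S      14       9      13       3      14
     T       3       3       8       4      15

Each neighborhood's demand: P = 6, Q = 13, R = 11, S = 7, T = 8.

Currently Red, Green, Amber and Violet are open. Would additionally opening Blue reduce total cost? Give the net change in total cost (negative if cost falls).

Yes — net change −5 (cost falls by 5).

Current service cost with {Red, Green, Amber, Violet}: 168.
Adding Blue: each neighborhood re-picks its cheapest; new service cost 155, saving 13.
Extra fixed cost: 8. Net change = 8 − 13 = -5.
(Totals: 686 → 681.)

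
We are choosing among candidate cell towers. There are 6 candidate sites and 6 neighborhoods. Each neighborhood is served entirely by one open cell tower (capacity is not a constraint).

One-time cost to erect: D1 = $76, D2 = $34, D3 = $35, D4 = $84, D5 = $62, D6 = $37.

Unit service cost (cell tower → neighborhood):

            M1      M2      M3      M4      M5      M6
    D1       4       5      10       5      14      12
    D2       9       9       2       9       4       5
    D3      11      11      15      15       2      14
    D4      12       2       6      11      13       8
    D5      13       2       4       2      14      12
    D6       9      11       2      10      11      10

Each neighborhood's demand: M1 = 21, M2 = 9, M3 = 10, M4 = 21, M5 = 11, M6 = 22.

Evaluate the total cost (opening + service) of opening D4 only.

Total cost: 964

Each neighborhood is assigned to its cheapest site among the open ones.
{D4}: M1→D4 12·21=252, M2→D4 2·9=18, M3→D4 6·10=60, M4→D4 11·21=231, M5→D4 13·11=143, M6→D4 8·22=176. Service 880; fixed 84; total 964.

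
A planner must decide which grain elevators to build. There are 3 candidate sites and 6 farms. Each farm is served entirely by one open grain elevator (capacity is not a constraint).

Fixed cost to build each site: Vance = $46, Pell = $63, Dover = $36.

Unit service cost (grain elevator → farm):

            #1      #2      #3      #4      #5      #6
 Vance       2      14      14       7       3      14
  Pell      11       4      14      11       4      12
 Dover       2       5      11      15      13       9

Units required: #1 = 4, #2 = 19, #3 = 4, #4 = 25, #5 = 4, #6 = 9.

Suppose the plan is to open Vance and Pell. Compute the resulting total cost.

Total cost: 544

Each farm is assigned to its cheapest site among the open ones.
{Vance, Pell}: #1→Vance 2·4=8, #2→Pell 4·19=76, #3→Vance 14·4=56, #4→Vance 7·25=175, #5→Vance 3·4=12, #6→Pell 12·9=108. Service 435; fixed 109; total 544.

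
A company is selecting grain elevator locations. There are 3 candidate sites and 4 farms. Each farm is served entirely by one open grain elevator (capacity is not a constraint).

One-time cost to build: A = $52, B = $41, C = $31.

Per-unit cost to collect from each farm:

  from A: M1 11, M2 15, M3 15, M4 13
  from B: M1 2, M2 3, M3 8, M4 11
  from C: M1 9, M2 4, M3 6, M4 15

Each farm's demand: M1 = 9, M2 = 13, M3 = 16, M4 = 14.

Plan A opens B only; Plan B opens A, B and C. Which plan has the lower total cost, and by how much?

Plan A is cheaper by 51.

Plan A: {B}: M1→B 2·9=18, M2→B 3·13=39, M3→B 8·16=128, M4→B 11·14=154. Service 339; fixed 41; total 380.
Plan B: {A, B, C}: M1→B 2·9=18, M2→B 3·13=39, M3→C 6·16=96, M4→B 11·14=154. Service 307; fixed 124; total 431.
Difference: |380 − 431| = 51.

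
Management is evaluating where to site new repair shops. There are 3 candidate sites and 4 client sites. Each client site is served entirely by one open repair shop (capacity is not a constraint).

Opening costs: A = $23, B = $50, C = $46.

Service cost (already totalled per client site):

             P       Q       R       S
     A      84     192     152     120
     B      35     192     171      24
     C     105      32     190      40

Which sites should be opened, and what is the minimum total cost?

Open B and C; minimum total cost 358.

For any fixed open set, each client site goes to its cheapest open site; total = fixed + service.
{B, C}: P→B 35, Q→C 32, R→B 171, S→B 24. Service 262; fixed 96; total 358.
{A, B, C}: P→B 35, Q→C 32, R→A 152, S→B 24. Service 243; fixed 119; total 362.
{A, C}: service 308 + fixed 69 = 377
{A}: service 548 + fixed 23 = 571
No other subset beats 358.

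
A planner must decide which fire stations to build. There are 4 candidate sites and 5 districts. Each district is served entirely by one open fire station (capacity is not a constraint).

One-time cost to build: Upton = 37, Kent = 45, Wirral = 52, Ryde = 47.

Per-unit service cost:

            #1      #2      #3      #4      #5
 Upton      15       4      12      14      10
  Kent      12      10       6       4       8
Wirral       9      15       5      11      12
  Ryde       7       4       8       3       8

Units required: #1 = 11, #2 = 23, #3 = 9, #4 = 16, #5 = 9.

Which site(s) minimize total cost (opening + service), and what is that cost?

For any fixed open set, each district goes to its cheapest open site; total = fixed + service.
{Ryde}: #1→Ryde 7·11=77, #2→Ryde 4·23=92, #3→Ryde 8·9=72, #4→Ryde 3·16=48, #5→Ryde 8·9=72. Service 361; fixed 47; total 408.
{Wirral, Ryde}: service 334 + fixed 99 = 433
{Kent, Ryde}: #1→Ryde 7·11=77, #2→Ryde 4·23=92, #3→Kent 6·9=54, #4→Ryde 3·16=48, #5→Kent 8·9=72. Service 343; fixed 92; total 435.
{Upton, Kent, Wirral, Ryde}: #1→Ryde 7·11=77, #2→Upton 4·23=92, #3→Wirral 5·9=45, #4→Ryde 3·16=48, #5→Kent 8·9=72. Service 334; fixed 181; total 515.
No other subset beats 408.

Open Ryde only; minimum total cost 408.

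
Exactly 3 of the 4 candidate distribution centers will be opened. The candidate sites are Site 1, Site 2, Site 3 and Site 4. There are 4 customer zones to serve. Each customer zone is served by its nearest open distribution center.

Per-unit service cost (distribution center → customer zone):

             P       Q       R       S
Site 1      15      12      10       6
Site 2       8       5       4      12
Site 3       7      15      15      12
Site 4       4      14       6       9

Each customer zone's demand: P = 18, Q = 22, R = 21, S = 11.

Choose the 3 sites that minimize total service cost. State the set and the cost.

With exactly 3 open, each customer zone uses its cheapest among the chosen.
{Site 1, Site 2, Site 4}: P→Site 4 4·18=72, Q→Site 2 5·22=110, R→Site 2 4·21=84, S→Site 1 6·11=66. Service cost 332.
{Site 2, Site 3, Site 4}: service cost 365
{Site 1, Site 2, Site 3}: service cost 386
Among all 4 size-3 choices, {Site 1, Site 2, Site 4} is lowest.

Choose Site 1, Site 2 and Site 4; total service cost 332.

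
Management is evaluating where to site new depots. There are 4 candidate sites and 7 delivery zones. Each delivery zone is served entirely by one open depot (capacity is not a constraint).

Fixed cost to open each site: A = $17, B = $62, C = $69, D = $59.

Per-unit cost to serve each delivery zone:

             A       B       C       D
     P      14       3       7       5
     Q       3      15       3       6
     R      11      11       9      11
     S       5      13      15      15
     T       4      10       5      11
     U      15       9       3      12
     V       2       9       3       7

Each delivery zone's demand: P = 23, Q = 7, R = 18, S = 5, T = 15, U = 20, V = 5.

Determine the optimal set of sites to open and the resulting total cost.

Open A, B and C; minimum total cost 555.

For any fixed open set, each delivery zone goes to its cheapest open site; total = fixed + service.
{A, B, C}: P→B 3·23=69, Q→A 3·7=21, R→C 9·18=162, S→A 5·5=25, T→A 4·15=60, U→C 3·20=60, V→A 2·5=10. Service 407; fixed 148; total 555.
{A, C}: service 499 + fixed 86 = 585
{A, C, D}: service 453 + fixed 145 = 598
{A, B, C, D}: P→B 3·23=69, Q→A 3·7=21, R→C 9·18=162, S→A 5·5=25, T→A 4·15=60, U→C 3·20=60, V→A 2·5=10. Service 407; fixed 207; total 614.
No other subset beats 555.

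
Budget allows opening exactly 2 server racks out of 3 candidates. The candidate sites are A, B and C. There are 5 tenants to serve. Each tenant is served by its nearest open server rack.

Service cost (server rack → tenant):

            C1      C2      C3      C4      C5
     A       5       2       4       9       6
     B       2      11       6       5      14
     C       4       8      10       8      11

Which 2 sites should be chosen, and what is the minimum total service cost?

With exactly 2 open, each tenant uses its cheapest among the chosen.
{A, B}: C1→B 2, C2→A 2, C3→A 4, C4→B 5, C5→A 6. Service cost 19.
{A, C}: service cost 24
{B, C}: service cost 32
Among all 3 size-2 choices, {A, B} is lowest.

Choose A and B; total service cost 19.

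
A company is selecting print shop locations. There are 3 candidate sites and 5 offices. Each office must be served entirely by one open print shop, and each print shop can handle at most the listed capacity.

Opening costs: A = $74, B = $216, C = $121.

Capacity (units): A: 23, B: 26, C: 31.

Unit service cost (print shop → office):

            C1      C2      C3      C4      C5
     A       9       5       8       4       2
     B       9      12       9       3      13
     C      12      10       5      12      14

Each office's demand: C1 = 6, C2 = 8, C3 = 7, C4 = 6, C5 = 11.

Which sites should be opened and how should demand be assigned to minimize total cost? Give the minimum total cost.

Minimum total cost: 410

Open {A, C}: C1→A 9·6=54, C2→C 10·8=80, C3→C 5·7=35, C4→A 4·6=24, C5→A 2·11=22.
Loads: A carries 23/23, C carries 15/31. Service 215; fixed 195; total 410.
Next best feasible plan costs 428.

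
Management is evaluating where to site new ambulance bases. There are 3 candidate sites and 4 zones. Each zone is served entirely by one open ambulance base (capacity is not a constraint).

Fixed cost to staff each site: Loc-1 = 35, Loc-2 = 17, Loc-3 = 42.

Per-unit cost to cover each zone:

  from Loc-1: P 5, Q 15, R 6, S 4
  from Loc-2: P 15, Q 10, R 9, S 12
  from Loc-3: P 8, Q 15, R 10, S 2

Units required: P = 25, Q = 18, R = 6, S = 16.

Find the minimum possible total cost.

For any fixed open set, each zone goes to its cheapest open site; total = fixed + service.
{Loc-1, Loc-2}: P→Loc-1 5·25=125, Q→Loc-2 10·18=180, R→Loc-1 6·6=36, S→Loc-1 4·16=64. Service 405; fixed 52; total 457.
{Loc-1, Loc-2, Loc-3}: service 373 + fixed 94 = 467
{Loc-2, Loc-3}: service 466 + fixed 59 = 525
{Loc-2}: service 801 + fixed 17 = 818
(All 7 nonempty subsets were checked; Loc-1 and Loc-2 is lowest.)

Minimum total cost: 457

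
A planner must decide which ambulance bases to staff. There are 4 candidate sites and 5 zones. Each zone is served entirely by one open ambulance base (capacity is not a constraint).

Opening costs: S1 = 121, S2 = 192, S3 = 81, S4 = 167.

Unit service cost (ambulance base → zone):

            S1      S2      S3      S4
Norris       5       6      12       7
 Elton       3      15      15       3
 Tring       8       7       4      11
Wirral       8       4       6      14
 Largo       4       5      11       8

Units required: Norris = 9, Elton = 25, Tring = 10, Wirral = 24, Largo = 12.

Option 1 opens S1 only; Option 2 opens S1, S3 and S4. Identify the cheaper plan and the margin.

Option 1: {S1}: Norris→S1 5·9=45, Elton→S1 3·25=75, Tring→S1 8·10=80, Wirral→S1 8·24=192, Largo→S1 4·12=48. Service 440; fixed 121; total 561.
Option 2: {S1, S3, S4}: Norris→S1 5·9=45, Elton→S1 3·25=75, Tring→S3 4·10=40, Wirral→S3 6·24=144, Largo→S1 4·12=48. Service 352; fixed 369; total 721.
Difference: |561 − 721| = 160.

Option 1 is cheaper by 160.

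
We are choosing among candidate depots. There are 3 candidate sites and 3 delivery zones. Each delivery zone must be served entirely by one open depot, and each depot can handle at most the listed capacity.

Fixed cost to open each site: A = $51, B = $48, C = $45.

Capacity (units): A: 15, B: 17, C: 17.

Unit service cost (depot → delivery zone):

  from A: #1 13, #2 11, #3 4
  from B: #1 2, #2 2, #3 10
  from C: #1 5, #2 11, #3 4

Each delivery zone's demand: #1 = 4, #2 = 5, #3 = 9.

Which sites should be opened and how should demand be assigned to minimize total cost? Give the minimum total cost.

Open {B, C}: #1→B 2·4=8, #2→B 2·5=10, #3→C 4·9=36.
Loads: B carries 9/17, C carries 9/17. Service 54; fixed 93; total 147.
Next best feasible plan costs 153.

Minimum total cost: 147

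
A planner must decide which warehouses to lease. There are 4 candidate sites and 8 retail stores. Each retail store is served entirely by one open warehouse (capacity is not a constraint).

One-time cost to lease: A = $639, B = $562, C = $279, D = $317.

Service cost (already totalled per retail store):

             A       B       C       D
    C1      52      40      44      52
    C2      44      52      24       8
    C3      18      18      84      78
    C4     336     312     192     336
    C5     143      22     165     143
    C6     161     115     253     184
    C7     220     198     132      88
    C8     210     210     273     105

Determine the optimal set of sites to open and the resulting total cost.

Open D only; minimum total cost 1311.

For any fixed open set, each retail store goes to its cheapest open site; total = fixed + service.
{D}: C1→D 52, C2→D 8, C3→D 78, C4→D 336, C5→D 143, C6→D 184, C7→D 88, C8→D 105. Service 994; fixed 317; total 1311.
{C, D}: C1→C 44, C2→D 8, C3→D 78, C4→C 192, C5→D 143, C6→D 184, C7→D 88, C8→D 105. Service 842; fixed 596; total 1438.
{C}: service 1167 + fixed 279 = 1446
{A, B, C, D}: C1→B 40, C2→D 8, C3→A 18, C4→C 192, C5→B 22, C6→B 115, C7→D 88, C8→D 105. Service 588; fixed 1797; total 2385.
No other subset beats 1311.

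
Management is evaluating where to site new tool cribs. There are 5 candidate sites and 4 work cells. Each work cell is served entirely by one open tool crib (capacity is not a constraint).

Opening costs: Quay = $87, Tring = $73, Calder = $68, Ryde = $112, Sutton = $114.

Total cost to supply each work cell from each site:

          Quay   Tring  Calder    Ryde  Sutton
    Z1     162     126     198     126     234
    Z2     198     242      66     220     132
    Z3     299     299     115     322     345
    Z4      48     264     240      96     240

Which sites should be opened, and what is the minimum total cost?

Open Quay and Calder; minimum total cost 546.

For any fixed open set, each work cell goes to its cheapest open site; total = fixed + service.
{Quay, Calder}: Z1→Quay 162, Z2→Calder 66, Z3→Calder 115, Z4→Quay 48. Service 391; fixed 155; total 546.
{Quay, Tring, Calder}: service 355 + fixed 228 = 583
{Calder, Ryde}: service 403 + fixed 180 = 583
{Quay, Tring, Calder, Ryde, Sutton}: service 355 + fixed 454 = 809
No other subset beats 546.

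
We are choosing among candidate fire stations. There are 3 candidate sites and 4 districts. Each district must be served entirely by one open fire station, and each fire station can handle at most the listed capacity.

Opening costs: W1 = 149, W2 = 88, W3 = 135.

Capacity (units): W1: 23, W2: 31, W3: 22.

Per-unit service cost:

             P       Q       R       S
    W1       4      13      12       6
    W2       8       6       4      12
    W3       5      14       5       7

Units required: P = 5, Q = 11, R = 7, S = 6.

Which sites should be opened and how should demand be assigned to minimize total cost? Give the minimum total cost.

Minimum total cost: 294

Open {W2}: P→W2 8·5=40, Q→W2 6·11=66, R→W2 4·7=28, S→W2 12·6=72.
Loads: W2 carries 29/31. Service 206; fixed 88; total 294.
Next best feasible plan costs 384.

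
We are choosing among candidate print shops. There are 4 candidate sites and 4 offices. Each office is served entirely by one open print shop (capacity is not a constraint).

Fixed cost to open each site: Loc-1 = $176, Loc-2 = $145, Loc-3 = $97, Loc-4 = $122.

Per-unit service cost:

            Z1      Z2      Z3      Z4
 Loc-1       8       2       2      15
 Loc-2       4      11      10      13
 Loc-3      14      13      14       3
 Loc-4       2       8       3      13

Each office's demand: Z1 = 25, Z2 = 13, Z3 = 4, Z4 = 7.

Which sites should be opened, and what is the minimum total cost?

Open Loc-4 only; minimum total cost 379.

For any fixed open set, each office goes to its cheapest open site; total = fixed + service.
{Loc-4}: Z1→Loc-4 2·25=50, Z2→Loc-4 8·13=104, Z3→Loc-4 3·4=12, Z4→Loc-4 13·7=91. Service 257; fixed 122; total 379.
{Loc-3, Loc-4}: Z1→Loc-4 2·25=50, Z2→Loc-4 8·13=104, Z3→Loc-4 3·4=12, Z4→Loc-3 3·7=21. Service 187; fixed 219; total 406.
{Loc-1, Loc-4}: Z1→Loc-4 2·25=50, Z2→Loc-1 2·13=26, Z3→Loc-1 2·4=8, Z4→Loc-4 13·7=91. Service 175; fixed 298; total 473.
{Loc-1, Loc-2, Loc-3, Loc-4}: service 105 + fixed 540 = 645
No other subset beats 379.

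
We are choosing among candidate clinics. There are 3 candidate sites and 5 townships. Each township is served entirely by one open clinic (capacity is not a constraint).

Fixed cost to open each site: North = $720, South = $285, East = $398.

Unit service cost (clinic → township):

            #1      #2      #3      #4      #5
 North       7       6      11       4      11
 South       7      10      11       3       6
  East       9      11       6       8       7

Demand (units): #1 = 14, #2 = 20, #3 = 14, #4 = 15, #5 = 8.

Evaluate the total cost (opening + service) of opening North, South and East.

Total cost: 1798

Each township is assigned to its cheapest site among the open ones.
{North, South, East}: #1→North 7·14=98, #2→North 6·20=120, #3→East 6·14=84, #4→South 3·15=45, #5→South 6·8=48. Service 395; fixed 1403; total 1798.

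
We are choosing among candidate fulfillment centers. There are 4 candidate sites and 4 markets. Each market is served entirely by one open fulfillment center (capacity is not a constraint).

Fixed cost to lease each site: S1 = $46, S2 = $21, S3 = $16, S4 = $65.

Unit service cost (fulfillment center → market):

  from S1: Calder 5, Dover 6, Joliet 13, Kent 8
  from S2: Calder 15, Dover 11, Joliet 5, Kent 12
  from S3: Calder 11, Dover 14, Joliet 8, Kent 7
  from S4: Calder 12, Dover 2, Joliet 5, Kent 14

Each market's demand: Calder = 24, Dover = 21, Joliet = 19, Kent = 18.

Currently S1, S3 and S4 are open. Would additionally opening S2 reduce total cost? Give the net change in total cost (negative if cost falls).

Current service cost with {S1, S3, S4}: 383.
Adding S2: each market re-picks its cheapest; new service cost 383, saving 0.
Extra fixed cost: 21. Net change = 21 − 0 = 21.
(Totals: 510 → 531.)

No — net change +21 (cost rises by 21).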